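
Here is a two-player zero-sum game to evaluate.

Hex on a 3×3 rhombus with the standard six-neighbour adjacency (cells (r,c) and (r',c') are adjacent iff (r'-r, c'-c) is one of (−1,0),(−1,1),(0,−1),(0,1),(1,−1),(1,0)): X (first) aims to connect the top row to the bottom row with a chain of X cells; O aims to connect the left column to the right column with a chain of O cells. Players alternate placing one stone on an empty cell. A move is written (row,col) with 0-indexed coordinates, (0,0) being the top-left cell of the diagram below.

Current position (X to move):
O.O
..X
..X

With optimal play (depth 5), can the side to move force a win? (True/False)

p1 X@[O.O/..X/..X]: (0,1)[OXO/..X/..X]-1* (1,0)[O.O/X.X/..X]-1 (1,1)[O.O/.XX/..X]-1 (2,0)[O.O/..X/X.X]-1 (2,1)[O.O/..X/.XX]-1
p2 O@[OXO/..X/..X]: (1,0)[OXO/O.X/..X]-1 (1,1)[OXO/.OX/..X]+1* (2,0)[OXO/..X/O.X]-1 (2,1)[OXO/..X/.OX]-1
p3 X@[OXO/.OX/..X]: (1,0)[OXO/XOX/..X]-1* (2,0)[OXO/.OX/X.X]-1 (2,1)[OXO/.OX/.XX]-1
p4 O@[OXO/XOX/..X]: (2,0)[OXO/XOX/O.X]+1* (2,1)[OXO/XOX/.OX]-1
p5 X@[OXO/XOX/O.X] terminal -1; root [O.O/..X/..X] d5

X winning at [O.O/..X/..X]: False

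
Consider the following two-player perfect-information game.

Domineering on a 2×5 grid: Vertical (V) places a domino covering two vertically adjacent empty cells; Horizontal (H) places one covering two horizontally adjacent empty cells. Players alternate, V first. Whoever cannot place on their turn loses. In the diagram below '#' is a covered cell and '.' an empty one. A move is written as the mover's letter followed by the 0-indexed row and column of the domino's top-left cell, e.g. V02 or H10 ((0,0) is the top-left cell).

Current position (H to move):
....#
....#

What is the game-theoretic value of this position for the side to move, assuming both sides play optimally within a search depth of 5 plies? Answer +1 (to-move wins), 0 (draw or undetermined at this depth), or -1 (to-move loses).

p1 H@[....#/....#]: H00[##..#/....#]-1 H01[.##.#/....#]+1* H02[..###/....#]-1 H10[....#/##..#]-1 H11[....#/.##.#]+1 H12[....#/..###]-1
p2 V@[.##.#/....#]: V00[###.#/#...#]-1* V03[.####/...##]-1
p3 H@[###.#/#...#]: H11[###.#/###.#]-1 H12[###.#/#.###]+1*
p4 V@[###.#/#.###] terminal -1; root [....#/....#] d5

value(....#/....#, H) = +1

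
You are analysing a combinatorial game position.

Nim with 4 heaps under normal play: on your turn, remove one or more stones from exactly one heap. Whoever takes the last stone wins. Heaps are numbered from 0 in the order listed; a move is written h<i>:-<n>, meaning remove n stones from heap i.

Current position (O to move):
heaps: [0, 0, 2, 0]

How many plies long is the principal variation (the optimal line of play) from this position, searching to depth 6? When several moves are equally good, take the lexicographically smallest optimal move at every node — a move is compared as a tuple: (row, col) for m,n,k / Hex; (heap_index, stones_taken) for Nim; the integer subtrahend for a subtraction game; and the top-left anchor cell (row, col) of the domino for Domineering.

PV length from [(0,0,2,0)]: 1 ply

p1 O@[(0,0,2,0)]: h2:-1[(0,0,1,0)]-1 h2:-2[(0,0,0,0)]+1*
p2 X@[(0,0,0,0)] terminal -1; root [(0,0,2,0)] d6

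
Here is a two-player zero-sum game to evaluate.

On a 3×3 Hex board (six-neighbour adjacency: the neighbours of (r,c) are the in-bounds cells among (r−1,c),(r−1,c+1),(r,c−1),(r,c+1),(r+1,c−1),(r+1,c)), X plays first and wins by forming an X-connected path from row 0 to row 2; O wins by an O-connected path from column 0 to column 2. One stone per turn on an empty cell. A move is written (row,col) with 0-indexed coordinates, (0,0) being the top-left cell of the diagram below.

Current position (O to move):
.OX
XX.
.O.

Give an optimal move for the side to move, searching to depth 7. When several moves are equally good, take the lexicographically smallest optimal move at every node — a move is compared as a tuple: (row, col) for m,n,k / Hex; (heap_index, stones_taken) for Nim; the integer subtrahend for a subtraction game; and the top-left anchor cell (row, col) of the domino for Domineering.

O's best at [.OX/XX./.O.]: (2,0)

[.OX/XX./.O.] O move#1: (0,0):-1/OOX/XX./.O., (1,2):-1/.OX/XXO/.O., (2,0):+1/.OX/XX./OO.*, (2,2):-1/.OX/XX./.OO
[.OX/XX./OO.] X move#2: (0,0):-1/XOX/XX./OO.*, (1,2):-1/.OX/XXX/OO., (2,2):-1/.OX/XX./OOX
[XOX/XX./OO.] O move#3: (1,2):+1/XOX/XXO/OO.*, (2,2):+1/XOX/XX./OOO
[XOX/XXO/OO.] end (terminal -1, X#4); searched .OX/XX./.O. to 7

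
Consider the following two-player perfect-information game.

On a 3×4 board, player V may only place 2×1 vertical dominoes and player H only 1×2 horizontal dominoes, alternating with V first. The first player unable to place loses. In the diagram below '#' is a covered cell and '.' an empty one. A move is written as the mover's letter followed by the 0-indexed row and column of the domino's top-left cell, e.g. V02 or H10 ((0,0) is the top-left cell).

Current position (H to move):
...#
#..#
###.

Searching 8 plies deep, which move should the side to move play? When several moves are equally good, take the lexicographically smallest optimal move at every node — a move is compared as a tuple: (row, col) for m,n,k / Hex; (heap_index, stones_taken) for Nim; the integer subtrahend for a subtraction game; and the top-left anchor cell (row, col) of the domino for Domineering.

ply 1, H at ...#/#..#/###. | H00=-1→##.#/#..#/###.; H01=+1→.###/#..#/###.*; H11=+1→...#/####/###.
ply 2: .###/#..#/###. is terminal -1 (V); from ...#/#..#/###. depth 8

H's best at [...#/#..#/###.]: H01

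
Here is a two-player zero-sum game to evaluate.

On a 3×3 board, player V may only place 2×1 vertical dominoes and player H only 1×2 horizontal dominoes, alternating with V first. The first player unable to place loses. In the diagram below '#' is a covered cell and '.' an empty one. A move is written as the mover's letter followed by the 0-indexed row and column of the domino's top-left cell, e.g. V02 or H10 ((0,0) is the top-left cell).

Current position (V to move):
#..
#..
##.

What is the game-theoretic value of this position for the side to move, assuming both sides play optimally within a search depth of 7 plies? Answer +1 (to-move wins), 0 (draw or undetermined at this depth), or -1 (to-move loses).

[#../#../##.] V move#1: V01:+1/##./##./##.*, V02:+1/#.#/#.#/##., V12:-1/#../#.#/###
[##./##./##.] end (terminal -1, H#2); searched #../#../##. to 7

value(#../#../##., V) = +1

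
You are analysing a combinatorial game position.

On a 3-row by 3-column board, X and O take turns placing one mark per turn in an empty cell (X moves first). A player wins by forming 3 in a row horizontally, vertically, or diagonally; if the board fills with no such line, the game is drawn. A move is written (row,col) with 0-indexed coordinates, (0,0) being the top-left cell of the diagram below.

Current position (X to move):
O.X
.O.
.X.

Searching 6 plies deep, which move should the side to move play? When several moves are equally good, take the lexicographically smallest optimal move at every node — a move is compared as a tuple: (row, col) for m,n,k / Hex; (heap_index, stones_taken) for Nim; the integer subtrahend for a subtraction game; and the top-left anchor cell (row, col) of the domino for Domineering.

p1 X@[O.X/.O./.X.]: (0,1)[OXX/.O./.X.]-1 (1,0)[O.X/XO./.X.]-1 (1,2)[O.X/.OX/.X.]-1 (2,0)[O.X/.O./XX.]-1 (2,2)[O.X/.O./.XX]+1*
p2 O@[O.X/.O./.XX]: (0,1)[OOX/.O./.XX]-1* (1,0)[O.X/OO./.XX]-1 (1,2)[O.X/.OO/.XX]-1 (2,0)[O.X/.O./OXX]-1
p3 X@[OOX/.O./.XX]: (1,0)[OOX/XO./.XX]+1* (1,2)[OOX/.OX/.XX]+1 (2,0)[OOX/.O./XXX]+1
p4 O@[OOX/XO./.XX]: (1,2)[OOX/XOO/.XX]-1* (2,0)[OOX/XO./OXX]-1
p5 X@[OOX/XOO/.XX]: (2,0)[OOX/XOO/XXX]+1*
p6 O@[OOX/XOO/XXX] terminal -1; root [O.X/.O./.X.] d6

X's best at [O.X/.O./.X.]: (2,2)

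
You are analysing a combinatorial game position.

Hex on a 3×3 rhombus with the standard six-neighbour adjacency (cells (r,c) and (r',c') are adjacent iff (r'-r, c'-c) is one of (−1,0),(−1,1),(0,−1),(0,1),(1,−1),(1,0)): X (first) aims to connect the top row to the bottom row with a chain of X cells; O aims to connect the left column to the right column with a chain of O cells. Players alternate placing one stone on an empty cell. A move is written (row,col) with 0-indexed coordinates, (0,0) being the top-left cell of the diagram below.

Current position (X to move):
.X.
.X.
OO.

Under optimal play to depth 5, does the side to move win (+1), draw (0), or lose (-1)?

p1 X@[.X./.X./OO.]: (0,0)[XX./.X./OO.]-1* (0,2)[.XX/.X./OO.]-1 (1,0)[.X./XX./OO.]-1 (1,2)[.X./.XX/OO.]-1 (2,2)[.X./.X./OOX]-1
p2 O@[XX./.X./OO.]: (0,2)[XXO/.X./OO.]+1* (1,0)[XX./OX./OO.]+1 (1,2)[XX./.XO/OO.]+1 (2,2)[XX./.X./OOO]+1
p3 X@[XXO/.X./OO.]: (1,0)[XXO/XX./OO.]-1* (1,2)[XXO/.XX/OO.]-1 (2,2)[XXO/.X./OOX]-1
p4 O@[XXO/XX./OO.]: (1,2)[XXO/XXO/OO.]+1* (2,2)[XXO/XX./OOO]+1
p5 X@[XXO/XXO/OO.] terminal -1; root [.X./.X./OO.] d5

value(.X./.X./OO., X) = -1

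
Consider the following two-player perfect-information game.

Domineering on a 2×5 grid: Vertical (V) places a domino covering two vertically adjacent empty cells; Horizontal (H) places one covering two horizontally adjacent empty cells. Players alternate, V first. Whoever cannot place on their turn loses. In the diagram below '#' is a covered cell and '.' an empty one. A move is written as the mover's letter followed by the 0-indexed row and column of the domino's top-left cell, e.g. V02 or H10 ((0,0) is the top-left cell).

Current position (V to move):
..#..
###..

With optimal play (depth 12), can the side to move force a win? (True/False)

ply 1, V at ..#../###.. | V03=+1→..##./####.*; V04=+1→..#.#/###.#
ply 2, H at ..##./####. | H00=-1→####./####.*
ply 3, V at ####./####. | V04=+1→#####/#####*
ply 4: #####/##### is terminal -1 (H); from ..#../###.. depth 12

V winning at [..#../###..]: True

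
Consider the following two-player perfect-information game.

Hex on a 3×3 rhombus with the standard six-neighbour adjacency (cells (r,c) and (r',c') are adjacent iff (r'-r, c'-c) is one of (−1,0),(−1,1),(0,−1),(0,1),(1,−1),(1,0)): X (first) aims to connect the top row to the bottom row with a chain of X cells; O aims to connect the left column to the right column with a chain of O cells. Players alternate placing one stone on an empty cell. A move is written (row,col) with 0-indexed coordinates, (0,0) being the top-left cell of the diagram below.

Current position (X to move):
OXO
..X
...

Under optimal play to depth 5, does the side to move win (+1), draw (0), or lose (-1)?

value(OXO/..X/..., X) = +1

ply 1, X at OXO/..X/... | (1,0)=+1→OXO/X.X/...*; (1,1)=+1→OXO/.XX/...; (2,0)=+1→OXO/..X/X..; (2,1)=-1→OXO/..X/.X.; (2,2)=-1→OXO/..X/..X
ply 2, O at OXO/X.X/... | (1,1)=-1→OXO/XOX/...*; (2,0)=-1→OXO/X.X/O..; (2,1)=-1→OXO/X.X/.O.; (2,2)=-1→OXO/X.X/..O
ply 3, X at OXO/XOX/... | (2,0)=+1→OXO/XOX/X..*; (2,1)=-1→OXO/XOX/.X.; (2,2)=-1→OXO/XOX/..X
ply 4: OXO/XOX/X.. is terminal -1 (O); from OXO/..X/... depth 5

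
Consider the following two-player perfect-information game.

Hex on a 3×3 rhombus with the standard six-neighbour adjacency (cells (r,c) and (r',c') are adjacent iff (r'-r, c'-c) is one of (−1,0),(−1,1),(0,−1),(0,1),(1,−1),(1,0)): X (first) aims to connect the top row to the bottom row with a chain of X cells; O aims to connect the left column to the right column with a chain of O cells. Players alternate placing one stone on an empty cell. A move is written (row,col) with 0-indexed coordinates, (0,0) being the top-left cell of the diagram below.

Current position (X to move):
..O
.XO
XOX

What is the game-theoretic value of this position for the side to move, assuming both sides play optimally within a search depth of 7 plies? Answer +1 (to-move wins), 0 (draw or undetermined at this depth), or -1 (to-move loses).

value(..O/.XO/XOX, X) = +1

[..O/.XO/XOX] X move#1: (0,0):+1/X.O/.XO/XOX*, (0,1):+1/.XO/.XO/XOX, (1,0):+1/..O/XXO/XOX
[X.O/.XO/XOX] O move#2: (0,1):-1/XOO/.XO/XOX*, (1,0):-1/X.O/OXO/XOX
[XOO/.XO/XOX] X move#3: (1,0):+1/XOO/XXO/XOX*
[XOO/XXO/XOX] end (terminal -1, O#4); searched ..O/.XO/XOX to 7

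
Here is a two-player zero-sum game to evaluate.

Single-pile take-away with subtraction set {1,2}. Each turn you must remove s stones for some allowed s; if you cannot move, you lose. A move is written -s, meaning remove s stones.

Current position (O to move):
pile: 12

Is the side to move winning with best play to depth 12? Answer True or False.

O winning at [12]: False

ply 1, O at 12 | -1=-1→11*; -2=-1→10
ply 2, X at 11 | -1=-1→10; -2=+1→9*
ply 3, O at 9 | -1=-1→8*; -2=-1→7
ply 4, X at 8 | -1=-1→7; -2=+1→6*
ply 5, O at 6 | -1=-1→5*; -2=-1→4
ply 6, X at 5 | -1=-1→4; -2=+1→3*
ply 7, O at 3 | -1=-1→2*; -2=-1→1
ply 8, X at 2 | -1=-1→1; -2=+1→0*
ply 9: 0 is terminal -1 (O); from 12 depth 12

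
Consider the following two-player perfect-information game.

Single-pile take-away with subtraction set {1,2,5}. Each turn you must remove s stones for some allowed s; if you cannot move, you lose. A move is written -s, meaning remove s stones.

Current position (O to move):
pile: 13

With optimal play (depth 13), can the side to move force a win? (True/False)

[13] O move#1: -1:+1/12*, -2:-1/11, -5:-1/8
[12] X move#2: -1:-1/11*, -2:-1/10, -5:-1/7
[11] O move#3: -1:-1/10, -2:+1/9*, -5:+1/6
[9] X move#4: -1:-1/8*, -2:-1/7, -5:-1/4
[8] O move#5: -1:-1/7, -2:+1/6*, -5:+1/3
[6] X move#6: -1:-1/5*, -2:-1/4, -5:-1/1
[5] O move#7: -1:-1/4, -2:+1/3*, -5:+1/0
[3] X move#8: -1:-1/2*, -2:-1/1
[2] O move#9: -1:-1/1, -2:+1/0*
[0] end (terminal -1, X#10); searched 13 to 13

O winning at [13]: True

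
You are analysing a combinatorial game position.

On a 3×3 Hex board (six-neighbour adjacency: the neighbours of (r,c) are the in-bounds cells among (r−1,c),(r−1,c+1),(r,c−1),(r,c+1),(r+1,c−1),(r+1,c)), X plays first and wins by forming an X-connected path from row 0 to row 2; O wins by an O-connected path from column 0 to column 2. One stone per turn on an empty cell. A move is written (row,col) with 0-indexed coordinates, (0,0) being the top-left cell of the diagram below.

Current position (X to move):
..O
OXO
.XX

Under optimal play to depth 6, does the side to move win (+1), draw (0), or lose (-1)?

value(..O/OXO/.XX, X) = +1

p1 X@[..O/OXO/.XX]: (0,0)[X.O/OXO/.XX]-1 (0,1)[.XO/OXO/.XX]+1* (2,0)[..O/OXO/XXX]-1
p2 O@[.XO/OXO/.XX] terminal -1; root [..O/OXO/.XX] d6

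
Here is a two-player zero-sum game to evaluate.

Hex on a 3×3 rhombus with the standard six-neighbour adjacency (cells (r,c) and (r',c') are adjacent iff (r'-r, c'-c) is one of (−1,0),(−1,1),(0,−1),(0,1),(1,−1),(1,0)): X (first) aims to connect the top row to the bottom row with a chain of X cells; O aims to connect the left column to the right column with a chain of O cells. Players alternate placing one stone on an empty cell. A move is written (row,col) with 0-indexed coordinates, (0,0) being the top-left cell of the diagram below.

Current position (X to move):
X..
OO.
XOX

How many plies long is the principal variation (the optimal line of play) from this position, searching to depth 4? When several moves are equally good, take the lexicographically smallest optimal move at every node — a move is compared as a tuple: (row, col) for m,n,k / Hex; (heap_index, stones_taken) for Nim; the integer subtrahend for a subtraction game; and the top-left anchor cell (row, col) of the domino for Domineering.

PV length from [X../OO./XOX]: 2 plies

p1 X@[X../OO./XOX]: (0,1)[XX./OO./XOX]-1* (0,2)[X.X/OO./XOX]-1 (1,2)[X../OOX/XOX]-1
p2 O@[XX./OO./XOX]: (0,2)[XXO/OO./XOX]+1* (1,2)[XX./OOO/XOX]+1
p3 X@[XXO/OO./XOX] terminal -1; root [X../OO./XOX] d4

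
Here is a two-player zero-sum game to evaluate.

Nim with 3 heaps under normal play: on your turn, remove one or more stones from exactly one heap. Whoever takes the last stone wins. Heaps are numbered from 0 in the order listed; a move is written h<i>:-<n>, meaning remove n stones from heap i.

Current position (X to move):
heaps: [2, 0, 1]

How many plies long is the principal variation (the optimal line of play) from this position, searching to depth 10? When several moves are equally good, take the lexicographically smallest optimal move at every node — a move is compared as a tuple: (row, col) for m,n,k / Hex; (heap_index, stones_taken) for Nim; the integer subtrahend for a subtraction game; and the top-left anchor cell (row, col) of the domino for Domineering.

[(2,0,1)] X move#1: h0:-1:+1/(1,0,1)*, h0:-2:-1/(0,0,1), h2:-1:-1/(2,0,0)
[(1,0,1)] O move#2: h0:-1:-1/(0,0,1)*, h2:-1:-1/(1,0,0)
[(0,0,1)] X move#3: h2:-1:+1/(0,0,0)*
[(0,0,0)] end (terminal -1, O#4); searched (2,0,1) to 10

PV length from [(2,0,1)]: 3 plies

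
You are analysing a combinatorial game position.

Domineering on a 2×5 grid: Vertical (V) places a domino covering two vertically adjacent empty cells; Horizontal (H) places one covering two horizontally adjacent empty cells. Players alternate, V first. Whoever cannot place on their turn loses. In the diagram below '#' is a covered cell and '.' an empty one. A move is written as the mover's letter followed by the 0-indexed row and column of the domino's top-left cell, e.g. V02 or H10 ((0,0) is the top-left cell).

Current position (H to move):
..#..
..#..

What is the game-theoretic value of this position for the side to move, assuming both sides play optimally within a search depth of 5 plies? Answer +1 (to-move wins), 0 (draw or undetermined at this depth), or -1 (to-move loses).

ply 1, H at ..#../..#.. | H00=-1→###../..#..*; H03=-1→..###/..#..; H10=-1→..#../###..; H13=-1→..#../..###
ply 2, V at ###../..#.. | V03=+1→####./..##.*; V04=+1→###.#/..#.#
ply 3, H at ####./..##. | H10=-1→####./####.*
ply 4, V at ####./####. | V04=+1→#####/#####*
ply 5: #####/##### is terminal -1 (H); from ..#../..#.. depth 5

value(..#../..#.., H) = -1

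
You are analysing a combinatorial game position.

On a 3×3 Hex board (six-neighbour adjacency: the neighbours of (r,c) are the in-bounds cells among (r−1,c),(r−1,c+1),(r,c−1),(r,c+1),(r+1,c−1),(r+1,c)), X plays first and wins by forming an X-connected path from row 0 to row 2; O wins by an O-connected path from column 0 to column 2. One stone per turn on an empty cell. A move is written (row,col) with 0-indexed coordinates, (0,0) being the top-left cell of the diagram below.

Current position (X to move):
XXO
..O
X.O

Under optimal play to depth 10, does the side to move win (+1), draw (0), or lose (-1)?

value(XXO/..O/X.O, X) = +1

p1 X@[XXO/..O/X.O]: (1,0)[XXO/X.O/X.O]+1* (1,1)[XXO/.XO/X.O]+1 (2,1)[XXO/..O/XXO]+1
p2 O@[XXO/X.O/X.O] terminal -1; root [XXO/..O/X.O] d10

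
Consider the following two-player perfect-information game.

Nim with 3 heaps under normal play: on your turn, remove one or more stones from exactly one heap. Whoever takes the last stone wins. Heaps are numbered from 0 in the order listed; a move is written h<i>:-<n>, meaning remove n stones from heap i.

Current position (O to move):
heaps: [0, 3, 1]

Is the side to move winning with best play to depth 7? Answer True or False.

O winning at [(0,3,1)]: True

ply 1, O at (0,3,1) | h1:-1=-1→(0,2,1); h1:-2=+1→(0,1,1)*; h1:-3=-1→(0,0,1); h2:-1=-1→(0,3,0)
ply 2, X at (0,1,1) | h1:-1=-1→(0,0,1)*; h2:-1=-1→(0,1,0)
ply 3, O at (0,0,1) | h2:-1=+1→(0,0,0)*
ply 4: (0,0,0) is terminal -1 (X); from (0,3,1) depth 7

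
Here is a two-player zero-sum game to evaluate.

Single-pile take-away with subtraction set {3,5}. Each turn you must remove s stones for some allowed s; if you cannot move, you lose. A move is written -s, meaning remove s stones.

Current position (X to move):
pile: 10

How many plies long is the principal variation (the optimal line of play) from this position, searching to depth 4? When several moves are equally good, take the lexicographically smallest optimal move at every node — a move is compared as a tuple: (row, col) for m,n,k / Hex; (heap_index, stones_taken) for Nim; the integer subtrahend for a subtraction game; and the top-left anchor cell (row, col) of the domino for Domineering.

PV length from [10]: 2 plies

ply 1, X at 10 | -3=-1→7*; -5=-1→5
ply 2, O at 7 | -3=-1→4; -5=+1→2*
ply 3: 2 is terminal -1 (X); from 10 depth 4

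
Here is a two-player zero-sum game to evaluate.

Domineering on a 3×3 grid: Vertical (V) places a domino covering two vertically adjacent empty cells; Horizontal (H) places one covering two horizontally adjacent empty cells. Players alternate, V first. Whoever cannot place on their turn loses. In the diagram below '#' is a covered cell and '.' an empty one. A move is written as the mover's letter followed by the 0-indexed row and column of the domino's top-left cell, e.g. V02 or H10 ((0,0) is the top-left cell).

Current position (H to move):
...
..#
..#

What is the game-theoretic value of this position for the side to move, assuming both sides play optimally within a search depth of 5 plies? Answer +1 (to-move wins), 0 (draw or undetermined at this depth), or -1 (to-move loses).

value(.../..#/..#, H) = +1

[.../..#/..#] H move#1: H00:-1/##./..#/..#, H01:-1/.##/..#/..#, H10:+1/.../###/..#*, H20:-1/.../..#/###
[.../###/..#] end (terminal -1, V#2); searched .../..#/..# to 5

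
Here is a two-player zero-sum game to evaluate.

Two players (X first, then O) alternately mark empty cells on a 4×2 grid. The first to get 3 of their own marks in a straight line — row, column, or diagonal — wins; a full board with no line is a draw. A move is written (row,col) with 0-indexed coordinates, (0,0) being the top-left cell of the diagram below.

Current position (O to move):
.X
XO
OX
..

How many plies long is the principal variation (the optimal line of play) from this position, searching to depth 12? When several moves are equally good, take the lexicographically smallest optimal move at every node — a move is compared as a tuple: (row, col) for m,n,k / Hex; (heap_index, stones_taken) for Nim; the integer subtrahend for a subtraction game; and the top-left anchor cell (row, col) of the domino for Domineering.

ply 1, O at .X/XO/OX/.. | (0,0)=+0→OX/XO/OX/..*; (3,0)=+0→.X/XO/OX/O.; (3,1)=+0→.X/XO/OX/.O
ply 2, X at OX/XO/OX/.. | (3,0)=+0→OX/XO/OX/X.*; (3,1)=+0→OX/XO/OX/.X
ply 3, O at OX/XO/OX/X. | (3,1)=+0→OX/XO/OX/XO*
ply 4: OX/XO/OX/XO is terminal +0 (X); from .X/XO/OX/.. depth 12

PV length from [.X/XO/OX/..]: 3 plies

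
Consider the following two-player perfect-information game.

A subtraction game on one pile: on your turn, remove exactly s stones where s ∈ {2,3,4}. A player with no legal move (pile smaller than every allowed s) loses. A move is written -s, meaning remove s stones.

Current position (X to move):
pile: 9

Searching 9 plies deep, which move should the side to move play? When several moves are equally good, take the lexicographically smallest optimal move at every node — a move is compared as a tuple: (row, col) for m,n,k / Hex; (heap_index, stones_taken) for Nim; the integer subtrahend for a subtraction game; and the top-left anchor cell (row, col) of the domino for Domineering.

X's best at [9]: -2

ply 1, X at 9 | -2=+1→7*; -3=+1→6; -4=-1→5
ply 2, O at 7 | -2=-1→5*; -3=-1→4; -4=-1→3
ply 3, X at 5 | -2=-1→3; -3=-1→2; -4=+1→1*
ply 4: 1 is terminal -1 (O); from 9 depth 9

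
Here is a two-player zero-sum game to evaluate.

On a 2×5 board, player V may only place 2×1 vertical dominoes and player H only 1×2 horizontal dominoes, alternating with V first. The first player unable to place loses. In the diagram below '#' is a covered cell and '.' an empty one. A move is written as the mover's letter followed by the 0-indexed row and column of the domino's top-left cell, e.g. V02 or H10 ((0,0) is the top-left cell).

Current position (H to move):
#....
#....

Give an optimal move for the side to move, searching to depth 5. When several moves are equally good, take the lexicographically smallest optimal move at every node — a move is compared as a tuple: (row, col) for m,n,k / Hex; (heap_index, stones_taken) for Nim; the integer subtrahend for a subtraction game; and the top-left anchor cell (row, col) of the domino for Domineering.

H's best at [#..../#....]: H02

ply 1, H at #..../#.... | H01=-1→###../#....; H02=+1→#.##./#....*; H03=-1→#..##/#....; H11=-1→#..../###..; H12=+1→#..../#.##.; H13=-1→#..../#..##
ply 2, V at #.##./#.... | V01=-1→####./##...*; V04=-1→#.###/#...#
ply 3, H at ####./##... | H12=-1→####./####.; H13=+1→####./##.##*
ply 4: ####./##.## is terminal -1 (V); from #..../#.... depth 5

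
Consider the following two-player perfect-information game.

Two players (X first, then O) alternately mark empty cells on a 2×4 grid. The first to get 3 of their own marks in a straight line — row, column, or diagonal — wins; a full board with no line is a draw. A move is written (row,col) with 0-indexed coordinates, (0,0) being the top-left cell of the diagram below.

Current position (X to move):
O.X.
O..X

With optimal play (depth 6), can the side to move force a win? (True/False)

ply 1, X at O.X./O..X | (0,1)=+0→OXX./O..X*; (0,3)=+0→O.XX/O..X; (1,1)=+0→O.X./OX.X; (1,2)=+0→O.X./O.XX
ply 2, O at OXX./O..X | (0,3)=+0→OXXO/O..X*; (1,1)=-1→OXX./OO.X; (1,2)=-1→OXX./O.OX
ply 3, X at OXXO/O..X | (1,1)=+0→OXXO/OX.X*; (1,2)=+0→OXXO/O.XX
ply 4, O at OXXO/OX.X | (1,2)=+0→OXXO/OXOX*
ply 5: OXXO/OXOX is terminal +0 (X); from O.X./O..X depth 6

X winning at [O.X./O..X]: False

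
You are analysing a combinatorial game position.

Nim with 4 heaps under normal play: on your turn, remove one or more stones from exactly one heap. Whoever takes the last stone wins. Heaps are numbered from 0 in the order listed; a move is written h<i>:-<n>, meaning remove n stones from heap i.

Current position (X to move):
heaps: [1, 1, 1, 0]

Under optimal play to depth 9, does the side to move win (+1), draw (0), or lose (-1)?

value((1,1,1,0), X) = +1

ply 1, X at (1,1,1,0) | h0:-1=+1→(0,1,1,0)*; h1:-1=+1→(1,0,1,0); h2:-1=+1→(1,1,0,0)
ply 2, O at (0,1,1,0) | h1:-1=-1→(0,0,1,0)*; h2:-1=-1→(0,1,0,0)
ply 3, X at (0,0,1,0) | h2:-1=+1→(0,0,0,0)*
ply 4: (0,0,0,0) is terminal -1 (O); from (1,1,1,0) depth 9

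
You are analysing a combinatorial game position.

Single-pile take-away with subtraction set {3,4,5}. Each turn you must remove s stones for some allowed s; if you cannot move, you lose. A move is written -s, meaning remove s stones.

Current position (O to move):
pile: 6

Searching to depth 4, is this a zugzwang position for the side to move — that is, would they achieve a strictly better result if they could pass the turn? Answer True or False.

ply 1, O at 6 | -3=-1→3; -4=+1→2*; -5=+1→1
ply 2: 2 is terminal -1 (X); from 6 depth 4
suppose O passes — search the same position with X to move:
pass> ply 1, X at 6 | -3=-1→3; -4=+1→2*; -5=+1→1
pass> ply 2: 2 is terminal -1 (O); from 6 depth 4
for O: play +1, pass -1

zugzwang(6, O) = False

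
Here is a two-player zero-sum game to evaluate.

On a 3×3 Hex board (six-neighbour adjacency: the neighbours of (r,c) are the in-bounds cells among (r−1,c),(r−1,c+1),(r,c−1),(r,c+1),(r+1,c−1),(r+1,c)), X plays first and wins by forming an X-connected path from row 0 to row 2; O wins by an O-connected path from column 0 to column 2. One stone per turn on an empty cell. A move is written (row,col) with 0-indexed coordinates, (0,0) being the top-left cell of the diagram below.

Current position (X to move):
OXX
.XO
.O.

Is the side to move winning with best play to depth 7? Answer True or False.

[OXX/.XO/.O.] X move#1: (1,0):-1/OXX/XXO/.O., (2,0):+1/OXX/.XO/XO.*, (2,2):-1/OXX/.XO/.OX
[OXX/.XO/XO.] end (terminal -1, O#2); searched OXX/.XO/.O. to 7

X winning at [OXX/.XO/.O.]: True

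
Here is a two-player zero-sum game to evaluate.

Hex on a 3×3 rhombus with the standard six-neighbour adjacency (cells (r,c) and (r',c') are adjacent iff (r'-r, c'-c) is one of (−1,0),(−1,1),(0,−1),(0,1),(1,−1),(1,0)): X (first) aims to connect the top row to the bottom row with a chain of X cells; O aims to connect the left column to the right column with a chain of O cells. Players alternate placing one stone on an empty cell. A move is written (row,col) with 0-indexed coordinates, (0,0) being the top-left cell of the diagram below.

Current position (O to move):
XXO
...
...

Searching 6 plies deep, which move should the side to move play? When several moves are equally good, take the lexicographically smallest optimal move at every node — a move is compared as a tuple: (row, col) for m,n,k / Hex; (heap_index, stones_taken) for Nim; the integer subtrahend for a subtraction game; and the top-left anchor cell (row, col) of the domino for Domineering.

ply 1, O at XXO/.../... | (1,0)=-1→XXO/O../...; (1,1)=+1→XXO/.O./...*; (1,2)=-1→XXO/..O/...; (2,0)=+1→XXO/.../O..; (2,1)=-1→XXO/.../.O.; (2,2)=-1→XXO/.../..O
ply 2, X at XXO/.O./... | (1,0)=-1→XXO/XO./...*; (1,2)=-1→XXO/.OX/...; (2,0)=-1→XXO/.O./X..; (2,1)=-1→XXO/.O./.X.; (2,2)=-1→XXO/.O./..X
ply 3, O at XXO/XO./... | (1,2)=-1→XXO/XOO/...; (2,0)=+1→XXO/XO./O..*; (2,1)=-1→XXO/XO./.O.; (2,2)=-1→XXO/XO./..O
ply 4: XXO/XO./O.. is terminal -1 (X); from XXO/.../... depth 6

O's best at [XXO/.../...]: (1,1)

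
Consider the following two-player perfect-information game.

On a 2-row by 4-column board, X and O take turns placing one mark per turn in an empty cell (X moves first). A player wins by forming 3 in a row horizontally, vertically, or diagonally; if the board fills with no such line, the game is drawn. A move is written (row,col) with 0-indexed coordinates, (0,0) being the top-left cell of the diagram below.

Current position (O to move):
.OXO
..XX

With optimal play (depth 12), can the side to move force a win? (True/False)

ply 1, O at .OXO/..XX | (0,0)=-1→OOXO/..XX; (1,0)=-1→.OXO/O.XX; (1,1)=+0→.OXO/.OXX*
ply 2, X at .OXO/.OXX | (0,0)=+0→XOXO/.OXX*; (1,0)=+0→.OXO/XOXX
ply 3, O at XOXO/.OXX | (1,0)=+0→XOXO/OOXX*
ply 4: XOXO/OOXX is terminal +0 (X); from .OXO/..XX depth 12

O winning at [.OXO/..XX]: False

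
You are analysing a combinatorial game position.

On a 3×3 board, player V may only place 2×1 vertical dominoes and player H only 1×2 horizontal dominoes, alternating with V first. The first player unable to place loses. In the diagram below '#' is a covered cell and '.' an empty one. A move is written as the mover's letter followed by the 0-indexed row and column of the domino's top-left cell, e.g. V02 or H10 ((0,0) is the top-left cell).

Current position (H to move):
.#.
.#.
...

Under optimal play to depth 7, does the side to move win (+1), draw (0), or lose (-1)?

p1 H@[.#./.#./...]: H20[.#./.#./##.]-1* H21[.#./.#./.##]-1
p2 V@[.#./.#./##.]: V00[##./##./##.]+1* V02[.##/.##/##.]+1 V12[.#./.##/###]+1
p3 H@[##./##./##.] terminal -1; root [.#./.#./...] d7

value(.#./.#./..., H) = -1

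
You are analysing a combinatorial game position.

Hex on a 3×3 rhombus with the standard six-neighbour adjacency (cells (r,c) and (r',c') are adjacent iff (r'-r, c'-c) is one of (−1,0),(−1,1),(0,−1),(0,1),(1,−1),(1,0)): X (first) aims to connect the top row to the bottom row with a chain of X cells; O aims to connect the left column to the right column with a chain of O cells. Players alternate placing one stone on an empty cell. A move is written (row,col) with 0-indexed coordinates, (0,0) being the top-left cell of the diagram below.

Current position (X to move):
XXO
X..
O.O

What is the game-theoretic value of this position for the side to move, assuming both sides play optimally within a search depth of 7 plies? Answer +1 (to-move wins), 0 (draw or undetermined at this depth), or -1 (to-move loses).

ply 1, X at XXO/X../O.O | (1,1)=-1→XXO/XX./O.O*; (1,2)=-1→XXO/X.X/O.O; (2,1)=-1→XXO/X../OXO
ply 2, O at XXO/XX./O.O | (1,2)=-1→XXO/XXO/O.O; (2,1)=+1→XXO/XX./OOO*
ply 3: XXO/XX./OOO is terminal -1 (X); from XXO/X../O.O depth 7

value(XXO/X../O.O, X) = -1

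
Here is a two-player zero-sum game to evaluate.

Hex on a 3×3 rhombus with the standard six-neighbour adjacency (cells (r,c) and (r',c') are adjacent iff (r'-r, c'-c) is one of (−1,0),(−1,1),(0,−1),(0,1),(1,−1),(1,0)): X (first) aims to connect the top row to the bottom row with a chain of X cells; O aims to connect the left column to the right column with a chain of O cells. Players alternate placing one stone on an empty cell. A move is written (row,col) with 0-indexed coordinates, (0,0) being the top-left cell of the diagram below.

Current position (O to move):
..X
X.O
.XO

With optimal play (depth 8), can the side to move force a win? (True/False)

[..X/X.O/.XO] O move#1: (0,0):-1/O.X/X.O/.XO*, (0,1):-1/.OX/X.O/.XO, (1,1):-1/..X/XOO/.XO, (2,0):-1/..X/X.O/OXO
[O.X/X.O/.XO] X move#2: (0,1):+1/OXX/X.O/.XO*, (1,1):+1/O.X/XXO/.XO, (2,0):+1/O.X/X.O/XXO
[OXX/X.O/.XO] O move#3: (1,1):-1/OXX/XOO/.XO*, (2,0):-1/OXX/X.O/OXO
[OXX/XOO/.XO] X move#4: (2,0):+1/OXX/XOO/XXO*
[OXX/XOO/XXO] end (terminal -1, O#5); searched ..X/X.O/.XO to 8

O winning at [..X/X.O/.XO]: False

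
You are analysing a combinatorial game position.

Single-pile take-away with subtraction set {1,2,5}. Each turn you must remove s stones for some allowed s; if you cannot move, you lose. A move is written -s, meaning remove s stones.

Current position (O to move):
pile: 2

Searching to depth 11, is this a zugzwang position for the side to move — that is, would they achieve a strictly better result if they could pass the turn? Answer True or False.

[2] O move#1: -1:-1/1, -2:+1/0*
[0] end (terminal -1, X#2); searched 2 to 11
if O skipped the turn, X would face:
~ [2] X move#1: -1:-1/1, -2:+1/0*
~ [0] end (terminal -1, O#2); searched 2 to 11
compare (O): move=+1 vs pass=-1

zugzwang(2, O) = False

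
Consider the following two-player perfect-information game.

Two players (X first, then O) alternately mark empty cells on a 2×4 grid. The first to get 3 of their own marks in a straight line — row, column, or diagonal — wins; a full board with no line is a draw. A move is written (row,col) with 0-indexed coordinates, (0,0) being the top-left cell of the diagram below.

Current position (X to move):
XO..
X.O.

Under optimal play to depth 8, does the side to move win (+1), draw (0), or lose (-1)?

value(XO../X.O., X) = 0

ply 1, X at XO../X.O. | (0,2)=+0→XOX./X.O.*; (0,3)=+0→XO.X/X.O.; (1,1)=+0→XO../XXO.; (1,3)=+0→XO../X.OX
ply 2, O at XOX./X.O. | (0,3)=+0→XOXO/X.O.*; (1,1)=+0→XOX./XOO.; (1,3)=+0→XOX./X.OO
ply 3, X at XOXO/X.O. | (1,1)=+0→XOXO/XXO.*; (1,3)=+0→XOXO/X.OX
ply 4, O at XOXO/XXO. | (1,3)=+0→XOXO/XXOO*
ply 5: XOXO/XXOO is terminal +0 (X); from XO../X.O. depth 8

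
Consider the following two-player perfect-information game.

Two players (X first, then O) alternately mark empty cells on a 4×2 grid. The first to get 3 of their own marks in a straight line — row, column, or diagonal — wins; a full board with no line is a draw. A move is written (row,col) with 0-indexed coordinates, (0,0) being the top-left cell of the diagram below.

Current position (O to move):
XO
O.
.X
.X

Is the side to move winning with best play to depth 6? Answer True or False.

O winning at [XO/O./.X/.X]: False

p1 O@[XO/O./.X/.X]: (1,1)[XO/OO/.X/.X]+0* (2,0)[XO/O./OX/.X]-1 (3,0)[XO/O./.X/OX]-1
p2 X@[XO/OO/.X/.X]: (2,0)[XO/OO/XX/.X]+0* (3,0)[XO/OO/.X/XX]+0
p3 O@[XO/OO/XX/.X]: (3,0)[XO/OO/XX/OX]+0*
p4 X@[XO/OO/XX/OX] terminal +0; root [XO/O./.X/.X] d6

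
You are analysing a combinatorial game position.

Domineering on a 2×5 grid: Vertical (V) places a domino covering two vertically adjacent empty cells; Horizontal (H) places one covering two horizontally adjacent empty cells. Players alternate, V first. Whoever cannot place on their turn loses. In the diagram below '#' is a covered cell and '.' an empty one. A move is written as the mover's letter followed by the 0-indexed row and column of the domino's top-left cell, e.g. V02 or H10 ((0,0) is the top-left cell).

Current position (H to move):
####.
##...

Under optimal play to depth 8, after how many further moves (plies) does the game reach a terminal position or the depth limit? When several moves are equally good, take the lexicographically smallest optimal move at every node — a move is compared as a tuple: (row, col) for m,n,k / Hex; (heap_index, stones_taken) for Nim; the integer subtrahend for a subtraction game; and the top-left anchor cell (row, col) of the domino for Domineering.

ply 1, H at ####./##... | H12=-1→####./####.; H13=+1→####./##.##*
ply 2: ####./##.## is terminal -1 (V); from ####./##... depth 8

PV length from [####./##...]: 1 ply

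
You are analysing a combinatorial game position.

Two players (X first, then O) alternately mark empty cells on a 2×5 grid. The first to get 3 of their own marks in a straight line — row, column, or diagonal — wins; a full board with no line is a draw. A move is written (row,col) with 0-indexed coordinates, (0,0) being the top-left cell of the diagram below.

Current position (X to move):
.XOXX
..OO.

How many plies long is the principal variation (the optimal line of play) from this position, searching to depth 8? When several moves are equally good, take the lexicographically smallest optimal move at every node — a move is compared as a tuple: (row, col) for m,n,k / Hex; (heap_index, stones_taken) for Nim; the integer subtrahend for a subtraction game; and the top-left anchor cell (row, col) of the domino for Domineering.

p1 X@[.XOXX/..OO.]: (0,0)[XXOXX/..OO.]-1* (1,0)[.XOXX/X.OO.]-1 (1,1)[.XOXX/.XOO.]-1 (1,4)[.XOXX/..OOX]-1
p2 O@[XXOXX/..OO.]: (1,0)[XXOXX/O.OO.]+1* (1,1)[XXOXX/.OOO.]+1 (1,4)[XXOXX/..OOO]+1
p3 X@[XXOXX/O.OO.]: (1,1)[XXOXX/OXOO.]-1* (1,4)[XXOXX/O.OOX]-1
p4 O@[XXOXX/OXOO.]: (1,4)[XXOXX/OXOOO]+1*
p5 X@[XXOXX/OXOOO] terminal -1; root [.XOXX/..OO.] d8

PV length from [.XOXX/..OO.]: 4 plies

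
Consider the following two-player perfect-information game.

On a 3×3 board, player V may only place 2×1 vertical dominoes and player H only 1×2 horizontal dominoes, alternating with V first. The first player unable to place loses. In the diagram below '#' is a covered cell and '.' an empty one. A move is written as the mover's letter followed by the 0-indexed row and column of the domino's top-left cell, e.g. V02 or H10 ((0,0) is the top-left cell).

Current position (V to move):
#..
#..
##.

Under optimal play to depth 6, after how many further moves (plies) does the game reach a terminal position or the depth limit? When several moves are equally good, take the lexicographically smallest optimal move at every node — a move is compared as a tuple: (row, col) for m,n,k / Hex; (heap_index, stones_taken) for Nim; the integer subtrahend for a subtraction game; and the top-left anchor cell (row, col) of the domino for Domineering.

PV length from [#../#../##.]: 1 ply

ply 1, V at #../#../##. | V01=+1→##./##./##.*; V02=+1→#.#/#.#/##.; V12=-1→#../#.#/###
ply 2: ##./##./##. is terminal -1 (H); from #../#../##. depth 6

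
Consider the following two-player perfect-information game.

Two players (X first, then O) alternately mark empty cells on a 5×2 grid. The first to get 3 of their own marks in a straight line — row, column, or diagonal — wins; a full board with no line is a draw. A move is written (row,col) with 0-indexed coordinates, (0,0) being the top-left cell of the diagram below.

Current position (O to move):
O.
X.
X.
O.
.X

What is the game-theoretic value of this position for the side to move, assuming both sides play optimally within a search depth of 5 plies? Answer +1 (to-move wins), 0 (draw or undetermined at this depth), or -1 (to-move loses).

value(O./X./X./O./.X, O) = 0

p1 O@[O./X./X./O./.X]: (0,1)[OO/X./X./O./.X]+0* (1,1)[O./XO/X./O./.X]+0 (2,1)[O./X./XO/O./.X]+0 (3,1)[O./X./X./OO/.X]+0 (4,0)[O./X./X./O./OX]+0
p2 X@[OO/X./X./O./.X]: (1,1)[OO/XX/X./O./.X]+0* (2,1)[OO/X./XX/O./.X]+0 (3,1)[OO/X./X./OX/.X]+0 (4,0)[OO/X./X./O./XX]+0
p3 O@[OO/XX/X./O./.X]: (2,1)[OO/XX/XO/O./.X]+0* (3,1)[OO/XX/X./OO/.X]+0 (4,0)[OO/XX/X./O./OX]+0
p4 X@[OO/XX/XO/O./.X]: (3,1)[OO/XX/XO/OX/.X]+0* (4,0)[OO/XX/XO/O./XX]+0
p5 O@[OO/XX/XO/OX/.X]: (4,0)[OO/XX/XO/OX/OX]+0*
p6 X@[OO/XX/XO/OX/OX] terminal +0; root [O./X./X./O./.X] d5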